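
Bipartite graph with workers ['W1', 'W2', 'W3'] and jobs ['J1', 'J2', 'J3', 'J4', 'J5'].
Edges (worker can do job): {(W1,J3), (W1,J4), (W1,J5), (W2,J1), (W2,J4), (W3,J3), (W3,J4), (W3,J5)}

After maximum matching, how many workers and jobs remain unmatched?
Unmatched: 0 workers, 2 jobs

Maximum matching size: 3
Workers: 3 total, 3 matched, 0 unmatched
Jobs: 5 total, 3 matched, 2 unmatched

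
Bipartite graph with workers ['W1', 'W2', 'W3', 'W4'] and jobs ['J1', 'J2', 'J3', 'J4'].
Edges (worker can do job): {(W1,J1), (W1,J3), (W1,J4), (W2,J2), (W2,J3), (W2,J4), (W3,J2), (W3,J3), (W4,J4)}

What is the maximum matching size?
Maximum matching size = 4

Maximum matching: {(W1,J1), (W2,J2), (W3,J3), (W4,J4)}
Size: 4

This assigns 4 workers to 4 distinct jobs.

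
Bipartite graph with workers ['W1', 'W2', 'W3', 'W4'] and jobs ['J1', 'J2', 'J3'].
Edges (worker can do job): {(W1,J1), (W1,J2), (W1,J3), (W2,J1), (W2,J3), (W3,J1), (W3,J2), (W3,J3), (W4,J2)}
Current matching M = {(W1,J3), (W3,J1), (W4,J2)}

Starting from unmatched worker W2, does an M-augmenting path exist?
No augmenting path from W2

Alternating search from W2 reaches jobs: {J1, J2, J3}.
Every reachable job is already matched in M, and following those matched edges back to workers exposes no further unvisited jobs.
No M-augmenting path from W2 exists.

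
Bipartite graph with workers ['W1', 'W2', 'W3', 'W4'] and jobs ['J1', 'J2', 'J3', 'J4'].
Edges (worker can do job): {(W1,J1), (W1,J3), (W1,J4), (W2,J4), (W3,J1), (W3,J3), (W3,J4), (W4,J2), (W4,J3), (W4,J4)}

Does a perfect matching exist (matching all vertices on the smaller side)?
Yes, perfect matching exists (size 4)

Perfect matching: {(W1,J3), (W2,J4), (W3,J1), (W4,J2)}
All 4 vertices on the smaller side are matched.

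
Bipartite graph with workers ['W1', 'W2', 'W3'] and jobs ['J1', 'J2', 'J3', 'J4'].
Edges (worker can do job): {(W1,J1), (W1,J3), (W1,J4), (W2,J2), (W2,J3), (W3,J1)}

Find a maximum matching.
Matching: {(W1,J3), (W2,J2), (W3,J1)}

Maximum matching (size 3):
  W1 → J3
  W2 → J2
  W3 → J1

Each worker is assigned to at most one job, and each job to at most one worker.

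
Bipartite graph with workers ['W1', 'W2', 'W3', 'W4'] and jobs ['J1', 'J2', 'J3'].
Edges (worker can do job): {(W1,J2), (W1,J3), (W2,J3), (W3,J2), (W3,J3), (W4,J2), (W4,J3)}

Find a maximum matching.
Matching: {(W3,J2), (W4,J3)}

Maximum matching (size 2):
  W3 → J2
  W4 → J3

Each worker is assigned to at most one job, and each job to at most one worker.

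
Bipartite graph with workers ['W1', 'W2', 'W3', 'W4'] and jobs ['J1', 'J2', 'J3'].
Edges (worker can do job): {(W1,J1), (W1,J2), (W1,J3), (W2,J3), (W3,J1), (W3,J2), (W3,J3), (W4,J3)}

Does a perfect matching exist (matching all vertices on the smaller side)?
Yes, perfect matching exists (size 3)

Perfect matching: {(W1,J1), (W3,J2), (W4,J3)}
All 3 vertices on the smaller side are matched.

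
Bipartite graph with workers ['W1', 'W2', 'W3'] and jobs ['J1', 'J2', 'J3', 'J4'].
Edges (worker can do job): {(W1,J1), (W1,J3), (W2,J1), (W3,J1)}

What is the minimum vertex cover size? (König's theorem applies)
Minimum vertex cover size = 2

By König's theorem: in bipartite graphs,
min vertex cover = max matching = 2

Maximum matching has size 2, so minimum vertex cover also has size 2.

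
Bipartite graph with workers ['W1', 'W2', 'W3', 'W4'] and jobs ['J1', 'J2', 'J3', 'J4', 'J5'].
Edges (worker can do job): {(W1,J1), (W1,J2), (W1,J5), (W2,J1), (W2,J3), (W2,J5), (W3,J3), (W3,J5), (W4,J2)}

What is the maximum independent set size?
Maximum independent set = 5

By König's theorem:
- Min vertex cover = Max matching = 4
- Max independent set = Total vertices - Min vertex cover
- Max independent set = 9 - 4 = 5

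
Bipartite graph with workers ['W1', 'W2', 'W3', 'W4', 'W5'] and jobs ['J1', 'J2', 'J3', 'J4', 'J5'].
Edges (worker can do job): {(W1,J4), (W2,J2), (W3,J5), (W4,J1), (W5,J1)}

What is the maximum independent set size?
Maximum independent set = 6

By König's theorem:
- Min vertex cover = Max matching = 4
- Max independent set = Total vertices - Min vertex cover
- Max independent set = 10 - 4 = 6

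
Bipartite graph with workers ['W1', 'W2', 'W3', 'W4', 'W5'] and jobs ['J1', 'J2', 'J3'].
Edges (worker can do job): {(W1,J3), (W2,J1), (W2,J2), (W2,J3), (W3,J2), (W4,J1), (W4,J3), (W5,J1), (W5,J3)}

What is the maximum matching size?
Maximum matching size = 3

Maximum matching: {(W3,J2), (W4,J3), (W5,J1)}
Size: 3

This assigns 3 workers to 3 distinct jobs.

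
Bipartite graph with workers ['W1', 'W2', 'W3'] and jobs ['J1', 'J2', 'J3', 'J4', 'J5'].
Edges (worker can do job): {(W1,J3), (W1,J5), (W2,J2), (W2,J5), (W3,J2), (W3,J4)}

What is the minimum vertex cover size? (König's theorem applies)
Minimum vertex cover size = 3

By König's theorem: in bipartite graphs,
min vertex cover = max matching = 3

Maximum matching has size 3, so minimum vertex cover also has size 3.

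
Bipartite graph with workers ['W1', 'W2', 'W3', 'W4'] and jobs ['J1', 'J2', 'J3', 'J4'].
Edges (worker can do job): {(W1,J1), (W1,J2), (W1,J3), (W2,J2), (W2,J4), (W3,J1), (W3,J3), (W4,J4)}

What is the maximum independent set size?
Maximum independent set = 4

By König's theorem:
- Min vertex cover = Max matching = 4
- Max independent set = Total vertices - Min vertex cover
- Max independent set = 8 - 4 = 4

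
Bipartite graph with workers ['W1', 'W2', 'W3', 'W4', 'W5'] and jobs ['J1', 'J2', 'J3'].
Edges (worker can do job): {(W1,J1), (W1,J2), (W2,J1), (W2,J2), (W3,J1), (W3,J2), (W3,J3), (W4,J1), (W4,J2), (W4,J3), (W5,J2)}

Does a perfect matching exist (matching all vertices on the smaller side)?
Yes, perfect matching exists (size 3)

Perfect matching: {(W3,J1), (W4,J3), (W5,J2)}
All 3 vertices on the smaller side are matched.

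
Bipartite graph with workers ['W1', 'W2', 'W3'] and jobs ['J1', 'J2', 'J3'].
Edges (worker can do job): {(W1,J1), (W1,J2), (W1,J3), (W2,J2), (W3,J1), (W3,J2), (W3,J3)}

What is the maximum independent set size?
Maximum independent set = 3

By König's theorem:
- Min vertex cover = Max matching = 3
- Max independent set = Total vertices - Min vertex cover
- Max independent set = 6 - 3 = 3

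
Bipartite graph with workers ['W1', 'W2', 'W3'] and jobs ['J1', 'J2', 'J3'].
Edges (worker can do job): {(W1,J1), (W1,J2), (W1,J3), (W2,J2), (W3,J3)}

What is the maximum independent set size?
Maximum independent set = 3

By König's theorem:
- Min vertex cover = Max matching = 3
- Max independent set = Total vertices - Min vertex cover
- Max independent set = 6 - 3 = 3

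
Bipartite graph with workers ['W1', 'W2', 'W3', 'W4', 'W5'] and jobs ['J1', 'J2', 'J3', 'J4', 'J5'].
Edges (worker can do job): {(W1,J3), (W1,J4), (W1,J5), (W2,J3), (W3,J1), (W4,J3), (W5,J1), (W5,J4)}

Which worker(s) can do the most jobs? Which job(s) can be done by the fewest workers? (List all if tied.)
Most versatile: W1 (3 jobs); Least covered: J2 (0 workers)

Worker degrees (jobs they can do): W1:3, W2:1, W3:1, W4:1, W5:2
Job degrees (workers who can do it): J1:2, J2:0, J3:3, J4:2, J5:1

Maximum worker degree is 3, achieved by: W1
Minimum job degree is 0, achieved by: J2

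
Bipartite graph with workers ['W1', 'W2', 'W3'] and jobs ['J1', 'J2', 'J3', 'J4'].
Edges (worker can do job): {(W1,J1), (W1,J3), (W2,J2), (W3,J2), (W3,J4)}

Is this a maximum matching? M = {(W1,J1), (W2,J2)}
No, size 2 is not maximum

Proposed matching has size 2.
Maximum matching size for this graph: 3.

This is NOT maximum - can be improved to size 3.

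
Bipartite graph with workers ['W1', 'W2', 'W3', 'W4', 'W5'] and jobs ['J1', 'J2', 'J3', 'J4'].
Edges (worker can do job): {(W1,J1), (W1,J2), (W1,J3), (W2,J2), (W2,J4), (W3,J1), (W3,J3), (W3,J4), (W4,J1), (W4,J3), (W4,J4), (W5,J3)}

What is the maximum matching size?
Maximum matching size = 4

Maximum matching: {(W1,J1), (W2,J2), (W3,J3), (W4,J4)}
Size: 4

This assigns 4 workers to 4 distinct jobs.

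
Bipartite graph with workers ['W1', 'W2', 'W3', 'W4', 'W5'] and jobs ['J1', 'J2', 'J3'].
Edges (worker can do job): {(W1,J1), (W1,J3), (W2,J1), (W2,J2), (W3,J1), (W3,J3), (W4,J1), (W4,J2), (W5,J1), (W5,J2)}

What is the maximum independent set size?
Maximum independent set = 5

By König's theorem:
- Min vertex cover = Max matching = 3
- Max independent set = Total vertices - Min vertex cover
- Max independent set = 8 - 3 = 5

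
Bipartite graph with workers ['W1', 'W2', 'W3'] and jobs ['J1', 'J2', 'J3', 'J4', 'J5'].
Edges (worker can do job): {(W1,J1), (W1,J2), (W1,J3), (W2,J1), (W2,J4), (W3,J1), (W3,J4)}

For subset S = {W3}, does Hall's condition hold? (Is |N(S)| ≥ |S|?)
Yes: |N(S)| = 2, |S| = 1

Subset S = {W3}
Neighbors N(S) = {J1, J4}

|N(S)| = 2, |S| = 1
Hall's condition: |N(S)| ≥ |S| is satisfied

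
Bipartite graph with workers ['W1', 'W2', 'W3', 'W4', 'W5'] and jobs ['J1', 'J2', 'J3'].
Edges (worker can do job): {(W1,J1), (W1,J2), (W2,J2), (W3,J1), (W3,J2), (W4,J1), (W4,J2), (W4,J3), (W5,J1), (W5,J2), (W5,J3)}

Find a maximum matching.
Matching: {(W3,J2), (W4,J3), (W5,J1)}

Maximum matching (size 3):
  W3 → J2
  W4 → J3
  W5 → J1

Each worker is assigned to at most one job, and each job to at most one worker.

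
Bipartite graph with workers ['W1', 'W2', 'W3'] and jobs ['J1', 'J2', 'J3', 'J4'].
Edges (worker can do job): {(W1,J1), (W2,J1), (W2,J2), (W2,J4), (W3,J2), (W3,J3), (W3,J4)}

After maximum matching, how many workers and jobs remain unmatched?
Unmatched: 0 workers, 1 jobs

Maximum matching size: 3
Workers: 3 total, 3 matched, 0 unmatched
Jobs: 4 total, 3 matched, 1 unmatched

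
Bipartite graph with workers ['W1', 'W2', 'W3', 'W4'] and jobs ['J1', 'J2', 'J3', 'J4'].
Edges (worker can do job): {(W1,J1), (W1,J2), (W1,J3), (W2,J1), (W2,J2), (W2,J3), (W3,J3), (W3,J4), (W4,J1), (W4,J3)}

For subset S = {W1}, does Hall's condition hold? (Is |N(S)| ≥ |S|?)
Yes: |N(S)| = 3, |S| = 1

Subset S = {W1}
Neighbors N(S) = {J1, J2, J3}

|N(S)| = 3, |S| = 1
Hall's condition: |N(S)| ≥ |S| is satisfied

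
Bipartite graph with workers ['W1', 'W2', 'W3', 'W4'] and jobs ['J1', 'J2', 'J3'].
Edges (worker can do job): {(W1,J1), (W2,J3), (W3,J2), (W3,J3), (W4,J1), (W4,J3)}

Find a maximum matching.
Matching: {(W2,J3), (W3,J2), (W4,J1)}

Maximum matching (size 3):
  W2 → J3
  W3 → J2
  W4 → J1

Each worker is assigned to at most one job, and each job to at most one worker.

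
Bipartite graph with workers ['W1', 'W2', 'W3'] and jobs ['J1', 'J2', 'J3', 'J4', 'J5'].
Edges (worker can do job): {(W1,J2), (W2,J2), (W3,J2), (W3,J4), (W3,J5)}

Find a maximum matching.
Matching: {(W1,J2), (W3,J5)}

Maximum matching (size 2):
  W1 → J2
  W3 → J5

Each worker is assigned to at most one job, and each job to at most one worker.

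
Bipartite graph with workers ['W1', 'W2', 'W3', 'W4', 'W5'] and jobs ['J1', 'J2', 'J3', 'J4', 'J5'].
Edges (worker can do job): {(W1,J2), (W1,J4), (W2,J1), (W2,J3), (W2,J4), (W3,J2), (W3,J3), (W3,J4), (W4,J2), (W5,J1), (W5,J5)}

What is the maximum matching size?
Maximum matching size = 5

Maximum matching: {(W1,J4), (W2,J1), (W3,J3), (W4,J2), (W5,J5)}
Size: 5

This assigns 5 workers to 5 distinct jobs.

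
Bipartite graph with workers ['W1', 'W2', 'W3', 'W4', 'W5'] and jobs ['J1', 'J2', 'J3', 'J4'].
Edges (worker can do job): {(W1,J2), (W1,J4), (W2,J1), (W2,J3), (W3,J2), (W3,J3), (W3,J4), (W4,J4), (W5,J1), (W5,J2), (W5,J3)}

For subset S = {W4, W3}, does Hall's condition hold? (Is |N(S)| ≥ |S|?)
Yes: |N(S)| = 3, |S| = 2

Subset S = {W4, W3}
Neighbors N(S) = {J2, J3, J4}

|N(S)| = 3, |S| = 2
Hall's condition: |N(S)| ≥ |S| is satisfied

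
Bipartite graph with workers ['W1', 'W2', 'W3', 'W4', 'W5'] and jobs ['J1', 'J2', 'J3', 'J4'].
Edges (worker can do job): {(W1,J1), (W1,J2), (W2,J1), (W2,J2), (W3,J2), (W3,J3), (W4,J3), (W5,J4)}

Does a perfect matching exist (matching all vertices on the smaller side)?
Yes, perfect matching exists (size 4)

Perfect matching: {(W1,J1), (W3,J2), (W4,J3), (W5,J4)}
All 4 vertices on the smaller side are matched.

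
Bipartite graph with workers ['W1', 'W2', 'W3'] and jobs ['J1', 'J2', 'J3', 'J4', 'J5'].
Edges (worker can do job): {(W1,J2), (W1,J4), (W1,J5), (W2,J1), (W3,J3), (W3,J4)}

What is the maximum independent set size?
Maximum independent set = 5

By König's theorem:
- Min vertex cover = Max matching = 3
- Max independent set = Total vertices - Min vertex cover
- Max independent set = 8 - 3 = 5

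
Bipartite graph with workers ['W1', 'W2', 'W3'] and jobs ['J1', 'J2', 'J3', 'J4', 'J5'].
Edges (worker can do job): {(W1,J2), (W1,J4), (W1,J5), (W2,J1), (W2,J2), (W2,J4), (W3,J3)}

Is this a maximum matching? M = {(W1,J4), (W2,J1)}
No, size 2 is not maximum

Proposed matching has size 2.
Maximum matching size for this graph: 3.

This is NOT maximum - can be improved to size 3.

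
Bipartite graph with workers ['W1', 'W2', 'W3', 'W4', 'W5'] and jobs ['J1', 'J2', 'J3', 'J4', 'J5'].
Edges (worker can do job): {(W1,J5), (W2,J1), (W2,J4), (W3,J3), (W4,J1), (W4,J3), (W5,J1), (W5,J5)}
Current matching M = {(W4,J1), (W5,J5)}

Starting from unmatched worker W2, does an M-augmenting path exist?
Yes: W2 → J4

An M-augmenting path alternates non-matching / matching edges, starting and ending at unmatched vertices.
Path: W2 → J4
(J4 is unmatched in M, so the path is augmenting.)
Flipping edges along this path would increase |M| from 2 to 3.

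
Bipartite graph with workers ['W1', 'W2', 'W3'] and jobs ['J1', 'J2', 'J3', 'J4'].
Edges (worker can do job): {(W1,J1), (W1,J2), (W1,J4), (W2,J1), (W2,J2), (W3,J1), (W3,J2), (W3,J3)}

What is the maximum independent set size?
Maximum independent set = 4

By König's theorem:
- Min vertex cover = Max matching = 3
- Max independent set = Total vertices - Min vertex cover
- Max independent set = 7 - 3 = 4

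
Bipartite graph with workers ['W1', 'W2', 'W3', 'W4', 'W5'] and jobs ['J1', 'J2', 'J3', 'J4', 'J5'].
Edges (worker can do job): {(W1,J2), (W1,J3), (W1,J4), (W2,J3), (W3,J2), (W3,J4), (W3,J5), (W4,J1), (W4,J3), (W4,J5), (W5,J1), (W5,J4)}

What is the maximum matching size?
Maximum matching size = 5

Maximum matching: {(W1,J4), (W2,J3), (W3,J2), (W4,J5), (W5,J1)}
Size: 5

This assigns 5 workers to 5 distinct jobs.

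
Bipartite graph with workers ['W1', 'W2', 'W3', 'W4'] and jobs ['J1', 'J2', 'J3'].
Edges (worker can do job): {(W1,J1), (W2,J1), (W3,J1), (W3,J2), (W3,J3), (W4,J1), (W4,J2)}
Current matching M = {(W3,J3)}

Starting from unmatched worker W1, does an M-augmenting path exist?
Yes: W1 → J1

An M-augmenting path alternates non-matching / matching edges, starting and ending at unmatched vertices.
Path: W1 → J1
(J1 is unmatched in M, so the path is augmenting.)
Flipping edges along this path would increase |M| from 1 to 2.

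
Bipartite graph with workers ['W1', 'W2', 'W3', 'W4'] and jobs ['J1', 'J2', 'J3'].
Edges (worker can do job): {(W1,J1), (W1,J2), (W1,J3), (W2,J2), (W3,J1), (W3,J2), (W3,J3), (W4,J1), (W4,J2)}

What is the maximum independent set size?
Maximum independent set = 4

By König's theorem:
- Min vertex cover = Max matching = 3
- Max independent set = Total vertices - Min vertex cover
- Max independent set = 7 - 3 = 4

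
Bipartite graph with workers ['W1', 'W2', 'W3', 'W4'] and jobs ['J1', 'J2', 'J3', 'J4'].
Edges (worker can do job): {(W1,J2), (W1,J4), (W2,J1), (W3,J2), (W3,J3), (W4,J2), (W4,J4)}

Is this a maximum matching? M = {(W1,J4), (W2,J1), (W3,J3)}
No, size 3 is not maximum

Proposed matching has size 3.
Maximum matching size for this graph: 4.

This is NOT maximum - can be improved to size 4.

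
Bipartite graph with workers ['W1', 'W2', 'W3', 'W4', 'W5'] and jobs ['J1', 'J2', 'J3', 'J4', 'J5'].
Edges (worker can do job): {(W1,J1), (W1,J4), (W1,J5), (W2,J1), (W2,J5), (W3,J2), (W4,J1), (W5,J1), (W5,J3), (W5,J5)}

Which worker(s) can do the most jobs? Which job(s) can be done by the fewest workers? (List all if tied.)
Most versatile: W1, W5 (3 jobs); Least covered: J2, J3, J4 (1 workers)

Worker degrees (jobs they can do): W1:3, W2:2, W3:1, W4:1, W5:3
Job degrees (workers who can do it): J1:4, J2:1, J3:1, J4:1, J5:3

Maximum worker degree is 3, achieved by: W1, W5
Minimum job degree is 1, achieved by: J2, J3, J4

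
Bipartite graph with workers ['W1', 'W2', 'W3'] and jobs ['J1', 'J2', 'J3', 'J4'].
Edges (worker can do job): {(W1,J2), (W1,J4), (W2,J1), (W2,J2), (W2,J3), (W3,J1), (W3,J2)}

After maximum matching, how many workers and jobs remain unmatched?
Unmatched: 0 workers, 1 jobs

Maximum matching size: 3
Workers: 3 total, 3 matched, 0 unmatched
Jobs: 4 total, 3 matched, 1 unmatched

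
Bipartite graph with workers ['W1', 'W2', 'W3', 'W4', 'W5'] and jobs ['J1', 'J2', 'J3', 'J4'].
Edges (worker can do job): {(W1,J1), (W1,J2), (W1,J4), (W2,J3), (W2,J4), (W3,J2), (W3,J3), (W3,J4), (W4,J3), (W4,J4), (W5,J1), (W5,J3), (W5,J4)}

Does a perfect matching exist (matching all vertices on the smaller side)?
Yes, perfect matching exists (size 4)

Perfect matching: {(W1,J4), (W3,J2), (W4,J3), (W5,J1)}
All 4 vertices on the smaller side are matched.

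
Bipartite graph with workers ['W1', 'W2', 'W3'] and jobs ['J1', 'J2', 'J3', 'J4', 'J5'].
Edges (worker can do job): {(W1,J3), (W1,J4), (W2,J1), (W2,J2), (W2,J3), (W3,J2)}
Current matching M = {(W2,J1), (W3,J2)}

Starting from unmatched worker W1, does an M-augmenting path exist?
Yes: W1 → J4

An M-augmenting path alternates non-matching / matching edges, starting and ending at unmatched vertices.
Path: W1 → J4
(J4 is unmatched in M, so the path is augmenting.)
Flipping edges along this path would increase |M| from 2 to 3.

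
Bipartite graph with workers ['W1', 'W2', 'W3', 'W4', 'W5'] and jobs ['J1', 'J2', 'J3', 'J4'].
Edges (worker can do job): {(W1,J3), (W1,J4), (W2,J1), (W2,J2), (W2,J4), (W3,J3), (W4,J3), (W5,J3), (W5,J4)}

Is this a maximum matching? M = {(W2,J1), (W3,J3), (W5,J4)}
Yes, size 3 is maximum

Proposed matching has size 3.
Maximum matching size for this graph: 3.

This is a maximum matching.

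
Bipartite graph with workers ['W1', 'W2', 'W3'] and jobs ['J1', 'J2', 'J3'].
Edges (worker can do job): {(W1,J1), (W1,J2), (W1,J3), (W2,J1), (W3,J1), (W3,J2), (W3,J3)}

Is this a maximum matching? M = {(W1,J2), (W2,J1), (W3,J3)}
Yes, size 3 is maximum

Proposed matching has size 3.
Maximum matching size for this graph: 3.

This is a maximum matching.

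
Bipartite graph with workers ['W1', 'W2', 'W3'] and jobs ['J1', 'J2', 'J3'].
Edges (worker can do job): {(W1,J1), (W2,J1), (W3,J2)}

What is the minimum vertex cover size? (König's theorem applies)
Minimum vertex cover size = 2

By König's theorem: in bipartite graphs,
min vertex cover = max matching = 2

Maximum matching has size 2, so minimum vertex cover also has size 2.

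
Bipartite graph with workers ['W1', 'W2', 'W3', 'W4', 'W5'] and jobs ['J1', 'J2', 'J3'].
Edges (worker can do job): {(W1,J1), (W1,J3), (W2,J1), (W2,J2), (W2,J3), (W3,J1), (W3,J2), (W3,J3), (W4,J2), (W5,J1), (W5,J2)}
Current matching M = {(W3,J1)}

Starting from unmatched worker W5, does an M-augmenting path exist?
Yes: W5 → J2

An M-augmenting path alternates non-matching / matching edges, starting and ending at unmatched vertices.
Path: W5 → J2
(J2 is unmatched in M, so the path is augmenting.)
Flipping edges along this path would increase |M| from 1 to 2.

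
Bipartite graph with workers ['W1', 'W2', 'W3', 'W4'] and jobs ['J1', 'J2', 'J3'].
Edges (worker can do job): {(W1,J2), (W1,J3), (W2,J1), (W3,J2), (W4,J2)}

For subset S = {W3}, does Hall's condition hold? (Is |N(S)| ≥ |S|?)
Yes: |N(S)| = 1, |S| = 1

Subset S = {W3}
Neighbors N(S) = {J2}

|N(S)| = 1, |S| = 1
Hall's condition: |N(S)| ≥ |S| is satisfied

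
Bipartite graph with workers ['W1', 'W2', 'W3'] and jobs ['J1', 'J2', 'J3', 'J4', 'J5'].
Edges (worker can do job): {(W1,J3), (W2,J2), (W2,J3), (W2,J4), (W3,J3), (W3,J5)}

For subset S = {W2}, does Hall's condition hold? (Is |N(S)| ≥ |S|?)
Yes: |N(S)| = 3, |S| = 1

Subset S = {W2}
Neighbors N(S) = {J2, J3, J4}

|N(S)| = 3, |S| = 1
Hall's condition: |N(S)| ≥ |S| is satisfied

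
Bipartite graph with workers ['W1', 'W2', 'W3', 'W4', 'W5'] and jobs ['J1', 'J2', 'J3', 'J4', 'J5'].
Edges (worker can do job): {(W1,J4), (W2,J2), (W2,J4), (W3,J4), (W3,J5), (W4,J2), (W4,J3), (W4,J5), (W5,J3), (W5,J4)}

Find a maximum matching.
Matching: {(W2,J2), (W3,J5), (W4,J3), (W5,J4)}

Maximum matching (size 4):
  W2 → J2
  W3 → J5
  W4 → J3
  W5 → J4

Each worker is assigned to at most one job, and each job to at most one worker.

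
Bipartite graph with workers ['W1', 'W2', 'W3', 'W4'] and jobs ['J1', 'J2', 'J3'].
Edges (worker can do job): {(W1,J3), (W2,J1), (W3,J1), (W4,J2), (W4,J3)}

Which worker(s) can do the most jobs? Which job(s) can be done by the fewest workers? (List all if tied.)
Most versatile: W4 (2 jobs); Least covered: J2 (1 workers)

Worker degrees (jobs they can do): W1:1, W2:1, W3:1, W4:2
Job degrees (workers who can do it): J1:2, J2:1, J3:2

Maximum worker degree is 2, achieved by: W4
Minimum job degree is 1, achieved by: J2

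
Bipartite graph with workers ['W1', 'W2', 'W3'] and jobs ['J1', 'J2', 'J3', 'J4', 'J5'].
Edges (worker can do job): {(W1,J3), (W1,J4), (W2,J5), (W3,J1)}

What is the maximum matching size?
Maximum matching size = 3

Maximum matching: {(W1,J3), (W2,J5), (W3,J1)}
Size: 3

This assigns 3 workers to 3 distinct jobs.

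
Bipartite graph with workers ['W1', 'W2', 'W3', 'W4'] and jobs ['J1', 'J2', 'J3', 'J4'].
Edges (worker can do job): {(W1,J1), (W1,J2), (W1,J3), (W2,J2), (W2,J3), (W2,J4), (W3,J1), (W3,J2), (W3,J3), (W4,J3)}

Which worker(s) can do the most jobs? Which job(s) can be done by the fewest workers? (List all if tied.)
Most versatile: W1, W2, W3 (3 jobs); Least covered: J4 (1 workers)

Worker degrees (jobs they can do): W1:3, W2:3, W3:3, W4:1
Job degrees (workers who can do it): J1:2, J2:3, J3:4, J4:1

Maximum worker degree is 3, achieved by: W1, W2, W3
Minimum job degree is 1, achieved by: J4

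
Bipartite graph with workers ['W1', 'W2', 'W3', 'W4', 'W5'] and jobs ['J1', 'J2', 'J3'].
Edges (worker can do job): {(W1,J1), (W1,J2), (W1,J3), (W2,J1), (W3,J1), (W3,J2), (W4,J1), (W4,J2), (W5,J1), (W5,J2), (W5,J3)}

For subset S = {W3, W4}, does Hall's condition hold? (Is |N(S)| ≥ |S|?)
Yes: |N(S)| = 2, |S| = 2

Subset S = {W3, W4}
Neighbors N(S) = {J1, J2}

|N(S)| = 2, |S| = 2
Hall's condition: |N(S)| ≥ |S| is satisfied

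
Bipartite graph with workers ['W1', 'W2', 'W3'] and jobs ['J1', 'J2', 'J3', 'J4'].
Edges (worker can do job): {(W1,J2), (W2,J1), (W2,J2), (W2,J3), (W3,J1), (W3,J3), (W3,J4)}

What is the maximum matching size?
Maximum matching size = 3

Maximum matching: {(W1,J2), (W2,J3), (W3,J4)}
Size: 3

This assigns 3 workers to 3 distinct jobs.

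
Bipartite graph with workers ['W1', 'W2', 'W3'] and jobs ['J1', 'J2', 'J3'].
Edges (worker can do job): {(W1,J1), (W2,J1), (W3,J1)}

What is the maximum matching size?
Maximum matching size = 1

Maximum matching: {(W3,J1)}
Size: 1

This assigns 1 workers to 1 distinct jobs.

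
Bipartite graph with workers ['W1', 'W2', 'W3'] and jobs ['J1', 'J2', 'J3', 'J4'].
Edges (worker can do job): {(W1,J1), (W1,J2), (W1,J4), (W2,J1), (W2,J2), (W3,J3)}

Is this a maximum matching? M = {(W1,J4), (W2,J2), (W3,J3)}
Yes, size 3 is maximum

Proposed matching has size 3.
Maximum matching size for this graph: 3.

This is a maximum matching.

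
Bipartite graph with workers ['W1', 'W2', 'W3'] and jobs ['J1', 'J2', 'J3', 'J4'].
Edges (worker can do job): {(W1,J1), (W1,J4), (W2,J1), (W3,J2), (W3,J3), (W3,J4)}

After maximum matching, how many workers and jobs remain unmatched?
Unmatched: 0 workers, 1 jobs

Maximum matching size: 3
Workers: 3 total, 3 matched, 0 unmatched
Jobs: 4 total, 3 matched, 1 unmatched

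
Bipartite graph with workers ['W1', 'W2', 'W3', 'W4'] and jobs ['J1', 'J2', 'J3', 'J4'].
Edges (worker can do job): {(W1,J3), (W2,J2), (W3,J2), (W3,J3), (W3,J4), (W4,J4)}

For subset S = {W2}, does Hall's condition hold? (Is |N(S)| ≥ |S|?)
Yes: |N(S)| = 1, |S| = 1

Subset S = {W2}
Neighbors N(S) = {J2}

|N(S)| = 1, |S| = 1
Hall's condition: |N(S)| ≥ |S| is satisfied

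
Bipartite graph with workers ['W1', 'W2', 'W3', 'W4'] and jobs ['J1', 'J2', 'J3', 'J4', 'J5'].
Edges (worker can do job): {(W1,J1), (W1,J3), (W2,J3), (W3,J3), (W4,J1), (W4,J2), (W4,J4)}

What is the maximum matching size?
Maximum matching size = 3

Maximum matching: {(W1,J1), (W3,J3), (W4,J4)}
Size: 3

This assigns 3 workers to 3 distinct jobs.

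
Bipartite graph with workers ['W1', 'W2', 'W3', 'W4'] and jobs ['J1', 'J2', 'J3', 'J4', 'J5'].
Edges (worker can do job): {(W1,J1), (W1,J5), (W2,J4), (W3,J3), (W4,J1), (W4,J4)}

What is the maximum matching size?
Maximum matching size = 4

Maximum matching: {(W1,J5), (W2,J4), (W3,J3), (W4,J1)}
Size: 4

This assigns 4 workers to 4 distinct jobs.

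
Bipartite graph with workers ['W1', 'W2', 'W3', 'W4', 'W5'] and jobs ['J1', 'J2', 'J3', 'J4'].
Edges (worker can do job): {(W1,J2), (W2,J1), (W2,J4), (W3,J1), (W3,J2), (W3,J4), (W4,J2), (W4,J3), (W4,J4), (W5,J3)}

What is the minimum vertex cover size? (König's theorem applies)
Minimum vertex cover size = 4

By König's theorem: in bipartite graphs,
min vertex cover = max matching = 4

Maximum matching has size 4, so minimum vertex cover also has size 4.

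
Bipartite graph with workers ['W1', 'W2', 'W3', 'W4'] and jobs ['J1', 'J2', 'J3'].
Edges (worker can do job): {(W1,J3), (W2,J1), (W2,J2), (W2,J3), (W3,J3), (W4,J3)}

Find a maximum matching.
Matching: {(W2,J1), (W4,J3)}

Maximum matching (size 2):
  W2 → J1
  W4 → J3

Each worker is assigned to at most one job, and each job to at most one worker.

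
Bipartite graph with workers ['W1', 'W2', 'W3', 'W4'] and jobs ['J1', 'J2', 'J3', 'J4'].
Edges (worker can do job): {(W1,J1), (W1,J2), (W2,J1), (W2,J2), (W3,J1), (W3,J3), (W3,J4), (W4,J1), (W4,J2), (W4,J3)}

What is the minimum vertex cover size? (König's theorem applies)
Minimum vertex cover size = 4

By König's theorem: in bipartite graphs,
min vertex cover = max matching = 4

Maximum matching has size 4, so minimum vertex cover also has size 4.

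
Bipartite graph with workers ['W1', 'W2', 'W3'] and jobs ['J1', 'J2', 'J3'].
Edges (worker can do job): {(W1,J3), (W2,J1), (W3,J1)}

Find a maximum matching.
Matching: {(W1,J3), (W3,J1)}

Maximum matching (size 2):
  W1 → J3
  W3 → J1

Each worker is assigned to at most one job, and each job to at most one worker.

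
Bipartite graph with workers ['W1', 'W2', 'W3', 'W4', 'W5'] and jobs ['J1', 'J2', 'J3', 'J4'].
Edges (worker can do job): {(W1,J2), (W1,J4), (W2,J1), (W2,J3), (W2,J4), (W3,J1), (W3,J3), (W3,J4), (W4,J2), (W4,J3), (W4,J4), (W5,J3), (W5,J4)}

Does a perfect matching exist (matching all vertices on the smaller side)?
Yes, perfect matching exists (size 4)

Perfect matching: {(W2,J1), (W3,J3), (W4,J2), (W5,J4)}
All 4 vertices on the smaller side are matched.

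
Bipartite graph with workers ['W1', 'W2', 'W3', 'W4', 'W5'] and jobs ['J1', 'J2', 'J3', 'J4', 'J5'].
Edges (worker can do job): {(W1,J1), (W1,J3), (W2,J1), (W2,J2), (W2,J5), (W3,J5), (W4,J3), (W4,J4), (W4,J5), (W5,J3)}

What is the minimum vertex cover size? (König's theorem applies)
Minimum vertex cover size = 5

By König's theorem: in bipartite graphs,
min vertex cover = max matching = 5

Maximum matching has size 5, so minimum vertex cover also has size 5.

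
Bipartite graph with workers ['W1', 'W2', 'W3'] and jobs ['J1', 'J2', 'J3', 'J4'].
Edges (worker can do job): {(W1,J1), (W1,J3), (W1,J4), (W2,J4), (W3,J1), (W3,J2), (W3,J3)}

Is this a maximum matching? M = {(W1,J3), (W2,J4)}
No, size 2 is not maximum

Proposed matching has size 2.
Maximum matching size for this graph: 3.

This is NOT maximum - can be improved to size 3.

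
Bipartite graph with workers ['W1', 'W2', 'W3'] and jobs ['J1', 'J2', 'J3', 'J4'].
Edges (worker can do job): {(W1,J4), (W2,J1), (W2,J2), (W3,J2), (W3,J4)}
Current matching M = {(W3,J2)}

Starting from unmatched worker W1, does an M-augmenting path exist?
Yes: W1 → J4

An M-augmenting path alternates non-matching / matching edges, starting and ending at unmatched vertices.
Path: W1 → J4
(J4 is unmatched in M, so the path is augmenting.)
Flipping edges along this path would increase |M| from 1 to 2.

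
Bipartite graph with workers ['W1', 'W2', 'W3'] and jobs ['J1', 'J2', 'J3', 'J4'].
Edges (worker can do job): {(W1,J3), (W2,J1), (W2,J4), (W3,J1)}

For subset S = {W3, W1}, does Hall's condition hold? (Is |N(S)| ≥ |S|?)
Yes: |N(S)| = 2, |S| = 2

Subset S = {W3, W1}
Neighbors N(S) = {J1, J3}

|N(S)| = 2, |S| = 2
Hall's condition: |N(S)| ≥ |S| is satisfied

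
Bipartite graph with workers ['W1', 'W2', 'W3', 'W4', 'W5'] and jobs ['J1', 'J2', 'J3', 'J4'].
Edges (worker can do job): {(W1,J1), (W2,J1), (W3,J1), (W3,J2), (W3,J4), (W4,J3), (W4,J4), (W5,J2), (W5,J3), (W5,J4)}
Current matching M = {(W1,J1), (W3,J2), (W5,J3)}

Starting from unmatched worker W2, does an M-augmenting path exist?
No augmenting path from W2

Alternating search from W2 reaches jobs: {J1}.
Every reachable job is already matched in M, and following those matched edges back to workers exposes no further unvisited jobs.
No M-augmenting path from W2 exists.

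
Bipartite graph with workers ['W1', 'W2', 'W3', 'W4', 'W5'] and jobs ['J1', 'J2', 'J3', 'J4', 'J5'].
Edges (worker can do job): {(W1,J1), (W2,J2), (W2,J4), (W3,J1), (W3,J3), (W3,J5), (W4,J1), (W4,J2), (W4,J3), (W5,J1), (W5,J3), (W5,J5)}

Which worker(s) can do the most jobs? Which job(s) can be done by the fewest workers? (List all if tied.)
Most versatile: W3, W4, W5 (3 jobs); Least covered: J4 (1 workers)

Worker degrees (jobs they can do): W1:1, W2:2, W3:3, W4:3, W5:3
Job degrees (workers who can do it): J1:4, J2:2, J3:3, J4:1, J5:2

Maximum worker degree is 3, achieved by: W3, W4, W5
Minimum job degree is 1, achieved by: J4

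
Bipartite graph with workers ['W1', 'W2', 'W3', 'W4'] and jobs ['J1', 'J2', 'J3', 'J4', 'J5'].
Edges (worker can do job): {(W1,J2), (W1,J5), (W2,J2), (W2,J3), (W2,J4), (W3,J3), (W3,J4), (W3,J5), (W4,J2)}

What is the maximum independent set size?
Maximum independent set = 5

By König's theorem:
- Min vertex cover = Max matching = 4
- Max independent set = Total vertices - Min vertex cover
- Max independent set = 9 - 4 = 5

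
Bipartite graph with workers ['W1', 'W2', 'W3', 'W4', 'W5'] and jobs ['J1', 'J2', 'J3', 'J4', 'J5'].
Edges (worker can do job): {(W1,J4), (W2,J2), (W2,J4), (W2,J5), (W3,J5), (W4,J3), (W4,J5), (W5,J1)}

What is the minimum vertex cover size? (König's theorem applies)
Minimum vertex cover size = 5

By König's theorem: in bipartite graphs,
min vertex cover = max matching = 5

Maximum matching has size 5, so minimum vertex cover also has size 5.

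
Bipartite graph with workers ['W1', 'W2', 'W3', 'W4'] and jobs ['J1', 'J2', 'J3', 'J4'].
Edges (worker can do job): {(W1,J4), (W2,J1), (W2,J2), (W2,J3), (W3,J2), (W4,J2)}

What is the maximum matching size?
Maximum matching size = 3

Maximum matching: {(W1,J4), (W2,J1), (W4,J2)}
Size: 3

This assigns 3 workers to 3 distinct jobs.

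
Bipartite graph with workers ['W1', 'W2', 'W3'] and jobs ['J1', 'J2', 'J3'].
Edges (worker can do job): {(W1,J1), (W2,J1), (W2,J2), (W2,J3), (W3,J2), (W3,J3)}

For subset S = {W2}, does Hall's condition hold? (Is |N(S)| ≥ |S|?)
Yes: |N(S)| = 3, |S| = 1

Subset S = {W2}
Neighbors N(S) = {J1, J2, J3}

|N(S)| = 3, |S| = 1
Hall's condition: |N(S)| ≥ |S| is satisfied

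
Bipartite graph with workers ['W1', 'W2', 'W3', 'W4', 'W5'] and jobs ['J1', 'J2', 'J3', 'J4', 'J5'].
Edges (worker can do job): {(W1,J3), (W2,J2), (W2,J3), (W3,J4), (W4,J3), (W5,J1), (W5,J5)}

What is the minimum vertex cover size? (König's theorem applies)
Minimum vertex cover size = 4

By König's theorem: in bipartite graphs,
min vertex cover = max matching = 4

Maximum matching has size 4, so minimum vertex cover also has size 4.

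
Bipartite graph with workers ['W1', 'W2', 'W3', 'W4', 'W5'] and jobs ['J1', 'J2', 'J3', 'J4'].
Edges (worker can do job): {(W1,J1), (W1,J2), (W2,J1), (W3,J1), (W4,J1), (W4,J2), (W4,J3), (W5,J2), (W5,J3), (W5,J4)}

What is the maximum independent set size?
Maximum independent set = 5

By König's theorem:
- Min vertex cover = Max matching = 4
- Max independent set = Total vertices - Min vertex cover
- Max independent set = 9 - 4 = 5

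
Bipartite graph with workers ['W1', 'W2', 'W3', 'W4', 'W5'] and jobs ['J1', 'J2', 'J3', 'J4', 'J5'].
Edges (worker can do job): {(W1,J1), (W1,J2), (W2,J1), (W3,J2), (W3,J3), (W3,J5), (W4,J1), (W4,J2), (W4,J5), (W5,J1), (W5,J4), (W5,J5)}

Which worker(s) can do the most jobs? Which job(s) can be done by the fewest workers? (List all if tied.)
Most versatile: W3, W4, W5 (3 jobs); Least covered: J3, J4 (1 workers)

Worker degrees (jobs they can do): W1:2, W2:1, W3:3, W4:3, W5:3
Job degrees (workers who can do it): J1:4, J2:3, J3:1, J4:1, J5:3

Maximum worker degree is 3, achieved by: W3, W4, W5
Minimum job degree is 1, achieved by: J3, J4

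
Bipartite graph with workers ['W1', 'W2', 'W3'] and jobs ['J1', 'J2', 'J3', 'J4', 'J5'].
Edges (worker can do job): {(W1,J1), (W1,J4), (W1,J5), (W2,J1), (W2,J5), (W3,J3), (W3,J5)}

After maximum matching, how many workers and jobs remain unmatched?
Unmatched: 0 workers, 2 jobs

Maximum matching size: 3
Workers: 3 total, 3 matched, 0 unmatched
Jobs: 5 total, 3 matched, 2 unmatched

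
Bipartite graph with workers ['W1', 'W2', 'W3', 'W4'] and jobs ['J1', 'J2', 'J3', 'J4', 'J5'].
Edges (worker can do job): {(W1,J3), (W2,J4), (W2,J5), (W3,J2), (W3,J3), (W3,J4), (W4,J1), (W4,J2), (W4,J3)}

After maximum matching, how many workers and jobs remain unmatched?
Unmatched: 0 workers, 1 jobs

Maximum matching size: 4
Workers: 4 total, 4 matched, 0 unmatched
Jobs: 5 total, 4 matched, 1 unmatched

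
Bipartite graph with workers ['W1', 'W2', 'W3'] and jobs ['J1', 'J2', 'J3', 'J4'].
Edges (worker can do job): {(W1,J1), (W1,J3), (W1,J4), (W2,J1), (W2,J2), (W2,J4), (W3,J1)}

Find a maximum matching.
Matching: {(W1,J4), (W2,J2), (W3,J1)}

Maximum matching (size 3):
  W1 → J4
  W2 → J2
  W3 → J1

Each worker is assigned to at most one job, and each job to at most one worker.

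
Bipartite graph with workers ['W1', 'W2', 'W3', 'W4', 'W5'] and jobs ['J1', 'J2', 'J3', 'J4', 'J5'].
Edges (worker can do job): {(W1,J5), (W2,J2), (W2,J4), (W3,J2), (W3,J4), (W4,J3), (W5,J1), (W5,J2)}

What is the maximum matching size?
Maximum matching size = 5

Maximum matching: {(W1,J5), (W2,J2), (W3,J4), (W4,J3), (W5,J1)}
Size: 5

This assigns 5 workers to 5 distinct jobs.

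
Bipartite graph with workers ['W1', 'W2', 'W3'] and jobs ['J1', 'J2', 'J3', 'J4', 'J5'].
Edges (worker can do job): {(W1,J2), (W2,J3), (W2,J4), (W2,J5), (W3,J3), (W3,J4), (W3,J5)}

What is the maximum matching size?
Maximum matching size = 3

Maximum matching: {(W1,J2), (W2,J4), (W3,J5)}
Size: 3

This assigns 3 workers to 3 distinct jobs.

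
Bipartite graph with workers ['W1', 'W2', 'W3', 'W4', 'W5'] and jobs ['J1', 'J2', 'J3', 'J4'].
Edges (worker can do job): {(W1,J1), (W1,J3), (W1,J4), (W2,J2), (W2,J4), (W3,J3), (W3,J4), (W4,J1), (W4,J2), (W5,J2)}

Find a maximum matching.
Matching: {(W1,J4), (W3,J3), (W4,J1), (W5,J2)}

Maximum matching (size 4):
  W1 → J4
  W3 → J3
  W4 → J1
  W5 → J2

Each worker is assigned to at most one job, and each job to at most one worker.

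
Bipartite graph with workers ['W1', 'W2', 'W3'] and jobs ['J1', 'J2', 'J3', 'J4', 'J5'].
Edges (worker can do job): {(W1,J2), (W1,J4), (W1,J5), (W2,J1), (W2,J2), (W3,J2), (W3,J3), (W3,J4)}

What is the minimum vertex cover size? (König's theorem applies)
Minimum vertex cover size = 3

By König's theorem: in bipartite graphs,
min vertex cover = max matching = 3

Maximum matching has size 3, so minimum vertex cover also has size 3.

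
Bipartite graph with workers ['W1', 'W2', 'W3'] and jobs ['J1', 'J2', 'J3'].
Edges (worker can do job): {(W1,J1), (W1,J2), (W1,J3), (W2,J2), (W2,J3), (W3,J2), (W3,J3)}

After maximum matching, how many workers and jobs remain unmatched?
Unmatched: 0 workers, 0 jobs

Maximum matching size: 3
Workers: 3 total, 3 matched, 0 unmatched
Jobs: 3 total, 3 matched, 0 unmatched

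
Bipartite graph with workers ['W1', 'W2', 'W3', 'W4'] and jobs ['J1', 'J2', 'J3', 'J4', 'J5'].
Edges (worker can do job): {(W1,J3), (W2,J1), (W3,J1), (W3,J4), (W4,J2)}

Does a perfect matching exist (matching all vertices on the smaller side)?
Yes, perfect matching exists (size 4)

Perfect matching: {(W1,J3), (W2,J1), (W3,J4), (W4,J2)}
All 4 vertices on the smaller side are matched.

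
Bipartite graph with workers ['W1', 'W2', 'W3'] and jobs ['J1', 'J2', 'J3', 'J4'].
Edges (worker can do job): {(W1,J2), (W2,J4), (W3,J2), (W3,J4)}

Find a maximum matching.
Matching: {(W2,J4), (W3,J2)}

Maximum matching (size 2):
  W2 → J4
  W3 → J2

Each worker is assigned to at most one job, and each job to at most one worker.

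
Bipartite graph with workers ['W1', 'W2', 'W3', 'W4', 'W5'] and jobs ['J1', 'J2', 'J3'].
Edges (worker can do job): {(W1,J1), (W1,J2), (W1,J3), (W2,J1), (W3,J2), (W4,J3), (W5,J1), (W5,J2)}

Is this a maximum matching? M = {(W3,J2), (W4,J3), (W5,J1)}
Yes, size 3 is maximum

Proposed matching has size 3.
Maximum matching size for this graph: 3.

This is a maximum matching.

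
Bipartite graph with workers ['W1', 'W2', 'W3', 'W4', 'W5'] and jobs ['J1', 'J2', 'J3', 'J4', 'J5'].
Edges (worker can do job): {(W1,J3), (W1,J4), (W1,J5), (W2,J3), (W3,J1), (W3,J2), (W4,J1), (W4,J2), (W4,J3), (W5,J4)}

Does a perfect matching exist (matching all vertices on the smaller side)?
Yes, perfect matching exists (size 5)

Perfect matching: {(W1,J5), (W2,J3), (W3,J1), (W4,J2), (W5,J4)}
All 5 vertices on the smaller side are matched.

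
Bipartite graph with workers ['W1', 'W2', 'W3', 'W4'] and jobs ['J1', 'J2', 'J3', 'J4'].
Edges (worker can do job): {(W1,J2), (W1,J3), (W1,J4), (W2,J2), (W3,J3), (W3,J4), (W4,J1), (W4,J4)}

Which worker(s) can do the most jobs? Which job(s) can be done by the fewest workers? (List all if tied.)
Most versatile: W1 (3 jobs); Least covered: J1 (1 workers)

Worker degrees (jobs they can do): W1:3, W2:1, W3:2, W4:2
Job degrees (workers who can do it): J1:1, J2:2, J3:2, J4:3

Maximum worker degree is 3, achieved by: W1
Minimum job degree is 1, achieved by: J1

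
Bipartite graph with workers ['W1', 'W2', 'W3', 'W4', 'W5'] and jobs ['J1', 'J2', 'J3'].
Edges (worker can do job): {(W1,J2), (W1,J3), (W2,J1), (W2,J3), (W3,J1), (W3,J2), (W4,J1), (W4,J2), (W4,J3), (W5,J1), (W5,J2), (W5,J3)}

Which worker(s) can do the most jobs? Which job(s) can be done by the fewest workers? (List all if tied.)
Most versatile: W4, W5 (3 jobs); Least covered: J1, J2, J3 (4 workers)

Worker degrees (jobs they can do): W1:2, W2:2, W3:2, W4:3, W5:3
Job degrees (workers who can do it): J1:4, J2:4, J3:4

Maximum worker degree is 3, achieved by: W4, W5
Minimum job degree is 4, achieved by: J1, J2, J3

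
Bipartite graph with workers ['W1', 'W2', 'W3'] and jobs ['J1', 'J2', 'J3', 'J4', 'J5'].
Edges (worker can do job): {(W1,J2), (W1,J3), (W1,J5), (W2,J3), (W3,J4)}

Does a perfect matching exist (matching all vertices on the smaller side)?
Yes, perfect matching exists (size 3)

Perfect matching: {(W1,J5), (W2,J3), (W3,J4)}
All 3 vertices on the smaller side are matched.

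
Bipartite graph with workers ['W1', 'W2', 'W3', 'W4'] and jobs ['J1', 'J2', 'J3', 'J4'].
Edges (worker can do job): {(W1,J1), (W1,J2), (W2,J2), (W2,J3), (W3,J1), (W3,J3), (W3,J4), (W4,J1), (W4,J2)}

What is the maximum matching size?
Maximum matching size = 4

Maximum matching: {(W1,J2), (W2,J3), (W3,J4), (W4,J1)}
Size: 4

This assigns 4 workers to 4 distinct jobs.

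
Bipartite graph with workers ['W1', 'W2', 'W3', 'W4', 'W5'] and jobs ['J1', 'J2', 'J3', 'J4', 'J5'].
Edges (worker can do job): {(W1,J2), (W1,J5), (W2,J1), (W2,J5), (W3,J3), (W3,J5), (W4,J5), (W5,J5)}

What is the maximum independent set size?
Maximum independent set = 6

By König's theorem:
- Min vertex cover = Max matching = 4
- Max independent set = Total vertices - Min vertex cover
- Max independent set = 10 - 4 = 6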